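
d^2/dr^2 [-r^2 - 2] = -2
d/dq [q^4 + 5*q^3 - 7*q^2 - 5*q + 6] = 4*q^3 + 15*q^2 - 14*q - 5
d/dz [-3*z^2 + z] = 1 - 6*z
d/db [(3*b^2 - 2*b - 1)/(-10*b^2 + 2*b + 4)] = (-7*b^2 + 2*b - 3)/(2*(25*b^4 - 10*b^3 - 19*b^2 + 4*b + 4))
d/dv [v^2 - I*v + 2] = 2*v - I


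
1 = 1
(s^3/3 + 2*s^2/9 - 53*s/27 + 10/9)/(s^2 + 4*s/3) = (9*s^3 + 6*s^2 - 53*s + 30)/(9*s*(3*s + 4))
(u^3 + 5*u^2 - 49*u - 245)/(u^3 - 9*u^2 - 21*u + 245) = (u + 7)/(u - 7)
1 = 1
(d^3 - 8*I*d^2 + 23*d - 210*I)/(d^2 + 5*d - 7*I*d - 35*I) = (d^2 - I*d + 30)/(d + 5)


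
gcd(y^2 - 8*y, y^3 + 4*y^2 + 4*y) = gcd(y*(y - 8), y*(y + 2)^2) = y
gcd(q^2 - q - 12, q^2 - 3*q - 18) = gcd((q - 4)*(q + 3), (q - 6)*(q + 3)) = q + 3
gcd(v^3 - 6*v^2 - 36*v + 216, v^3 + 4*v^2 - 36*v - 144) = v^2 - 36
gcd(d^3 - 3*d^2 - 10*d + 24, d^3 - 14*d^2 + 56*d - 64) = d^2 - 6*d + 8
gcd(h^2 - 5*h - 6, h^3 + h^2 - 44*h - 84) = 1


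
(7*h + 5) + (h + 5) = 8*h + 10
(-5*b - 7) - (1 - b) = -4*b - 8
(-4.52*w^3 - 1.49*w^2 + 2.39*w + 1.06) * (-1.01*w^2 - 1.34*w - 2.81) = 4.5652*w^5 + 7.5617*w^4 + 12.2839*w^3 - 0.0863000000000005*w^2 - 8.1363*w - 2.9786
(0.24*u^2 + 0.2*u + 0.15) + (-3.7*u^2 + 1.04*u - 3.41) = -3.46*u^2 + 1.24*u - 3.26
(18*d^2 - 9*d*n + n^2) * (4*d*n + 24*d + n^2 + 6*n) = 72*d^3*n + 432*d^3 - 18*d^2*n^2 - 108*d^2*n - 5*d*n^3 - 30*d*n^2 + n^4 + 6*n^3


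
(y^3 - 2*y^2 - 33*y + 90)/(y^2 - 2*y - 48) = (y^2 - 8*y + 15)/(y - 8)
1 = 1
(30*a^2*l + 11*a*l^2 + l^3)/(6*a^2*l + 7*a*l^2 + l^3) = (5*a + l)/(a + l)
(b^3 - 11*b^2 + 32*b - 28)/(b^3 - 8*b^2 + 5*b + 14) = (b - 2)/(b + 1)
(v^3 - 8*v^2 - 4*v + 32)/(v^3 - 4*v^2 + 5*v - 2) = (v^2 - 6*v - 16)/(v^2 - 2*v + 1)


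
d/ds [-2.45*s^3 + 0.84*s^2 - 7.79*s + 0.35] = -7.35*s^2 + 1.68*s - 7.79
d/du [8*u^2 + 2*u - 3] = 16*u + 2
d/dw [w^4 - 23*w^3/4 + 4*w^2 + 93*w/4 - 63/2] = 4*w^3 - 69*w^2/4 + 8*w + 93/4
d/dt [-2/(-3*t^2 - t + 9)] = 2*(-6*t - 1)/(3*t^2 + t - 9)^2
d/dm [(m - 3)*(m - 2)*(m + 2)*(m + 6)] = 4*m^3 + 9*m^2 - 44*m - 12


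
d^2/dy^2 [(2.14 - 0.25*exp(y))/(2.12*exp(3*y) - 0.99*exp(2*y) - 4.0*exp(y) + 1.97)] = (-4.4944*exp(6*y) + 88.136244*exp(5*y) - 58.130777*exp(4*y) - 13.341444*exp(3*y) - 57.939714*exp(2*y) + 48.964568*exp(y) + 15.892975)*exp(y)/(9.528128*exp(9*y) - 13.348368*exp(8*y) - 47.699364*exp(7*y) + 75.962805*exp(6*y) + 65.190984*exp(5*y) - 141.961209*exp(4*y) + 7.489724*exp(3*y) + 83.033727*exp(2*y) - 46.5708*exp(y) + 7.645373)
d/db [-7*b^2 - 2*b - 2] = -14*b - 2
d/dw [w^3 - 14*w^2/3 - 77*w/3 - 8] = 3*w^2 - 28*w/3 - 77/3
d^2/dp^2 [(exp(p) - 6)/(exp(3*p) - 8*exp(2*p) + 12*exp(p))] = 2*(2*exp(2*p) - 3*exp(p) + 2)*exp(-p)/(exp(3*p) - 6*exp(2*p) + 12*exp(p) - 8)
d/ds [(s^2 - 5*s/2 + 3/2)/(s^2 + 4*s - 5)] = 13/(2*(s^2 + 10*s + 25))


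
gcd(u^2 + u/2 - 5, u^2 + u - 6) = u - 2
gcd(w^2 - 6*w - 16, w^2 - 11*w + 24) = w - 8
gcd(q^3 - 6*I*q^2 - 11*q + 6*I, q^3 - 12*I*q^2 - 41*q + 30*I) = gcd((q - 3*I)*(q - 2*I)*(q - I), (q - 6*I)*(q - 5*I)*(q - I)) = q - I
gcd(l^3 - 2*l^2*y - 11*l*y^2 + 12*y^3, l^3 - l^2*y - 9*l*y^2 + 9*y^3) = -l^2 - 2*l*y + 3*y^2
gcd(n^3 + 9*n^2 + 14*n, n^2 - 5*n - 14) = n + 2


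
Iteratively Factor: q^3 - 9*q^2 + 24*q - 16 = (q - 4)*(q^2 - 5*q + 4) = (q - 4)*(q - 1)*(q - 4)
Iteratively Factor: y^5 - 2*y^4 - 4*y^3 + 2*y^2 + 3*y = (y - 1)*(y^4 - y^3 - 5*y^2 - 3*y) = (y - 3)*(y - 1)*(y^3 + 2*y^2 + y) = y*(y - 3)*(y - 1)*(y^2 + 2*y + 1) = y*(y - 3)*(y - 1)*(y + 1)*(y + 1)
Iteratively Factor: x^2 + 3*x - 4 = (x - 1)*(x + 4)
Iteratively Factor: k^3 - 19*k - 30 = (k - 5)*(k^2 + 5*k + 6) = (k - 5)*(k + 3)*(k + 2)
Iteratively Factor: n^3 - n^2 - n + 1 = (n + 1)*(n^2 - 2*n + 1) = (n - 1)*(n + 1)*(n - 1)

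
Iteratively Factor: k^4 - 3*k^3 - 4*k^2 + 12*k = (k)*(k^3 - 3*k^2 - 4*k + 12) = k*(k - 2)*(k^2 - k - 6) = k*(k - 3)*(k - 2)*(k + 2)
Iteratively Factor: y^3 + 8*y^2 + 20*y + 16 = (y + 2)*(y^2 + 6*y + 8) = (y + 2)^2*(y + 4)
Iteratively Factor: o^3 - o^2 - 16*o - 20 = (o + 2)*(o^2 - 3*o - 10) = (o - 5)*(o + 2)*(o + 2)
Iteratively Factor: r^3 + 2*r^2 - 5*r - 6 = (r + 1)*(r^2 + r - 6) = (r - 2)*(r + 1)*(r + 3)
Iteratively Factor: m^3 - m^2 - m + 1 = (m - 1)*(m^2 - 1) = (m - 1)^2*(m + 1)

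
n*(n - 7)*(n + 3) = n^3 - 4*n^2 - 21*n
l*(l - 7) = l^2 - 7*l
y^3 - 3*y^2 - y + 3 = (y - 3)*(y - 1)*(y + 1)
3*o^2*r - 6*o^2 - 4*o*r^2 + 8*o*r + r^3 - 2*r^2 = (-3*o + r)*(-o + r)*(r - 2)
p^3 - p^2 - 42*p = p*(p - 7)*(p + 6)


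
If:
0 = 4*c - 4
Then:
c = 1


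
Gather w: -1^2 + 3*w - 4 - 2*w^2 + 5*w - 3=-2*w^2 + 8*w - 8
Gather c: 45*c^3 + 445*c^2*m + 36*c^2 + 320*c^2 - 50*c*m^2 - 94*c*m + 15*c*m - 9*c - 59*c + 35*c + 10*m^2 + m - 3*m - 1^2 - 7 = 45*c^3 + c^2*(445*m + 356) + c*(-50*m^2 - 79*m - 33) + 10*m^2 - 2*m - 8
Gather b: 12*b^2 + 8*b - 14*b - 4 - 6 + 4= 12*b^2 - 6*b - 6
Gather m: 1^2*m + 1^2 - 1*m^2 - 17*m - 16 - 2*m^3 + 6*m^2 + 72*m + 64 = -2*m^3 + 5*m^2 + 56*m + 49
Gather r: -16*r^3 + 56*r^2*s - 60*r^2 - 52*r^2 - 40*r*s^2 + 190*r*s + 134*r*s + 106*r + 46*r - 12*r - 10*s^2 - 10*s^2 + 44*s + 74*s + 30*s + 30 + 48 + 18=-16*r^3 + r^2*(56*s - 112) + r*(-40*s^2 + 324*s + 140) - 20*s^2 + 148*s + 96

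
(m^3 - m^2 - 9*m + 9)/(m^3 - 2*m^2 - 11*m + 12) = (m - 3)/(m - 4)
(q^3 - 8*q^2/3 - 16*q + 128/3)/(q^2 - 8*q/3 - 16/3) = (3*q^2 + 4*q - 32)/(3*q + 4)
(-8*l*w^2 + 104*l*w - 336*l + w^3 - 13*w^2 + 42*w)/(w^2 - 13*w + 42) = -8*l + w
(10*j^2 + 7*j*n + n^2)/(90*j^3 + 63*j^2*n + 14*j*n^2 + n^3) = (2*j + n)/(18*j^2 + 9*j*n + n^2)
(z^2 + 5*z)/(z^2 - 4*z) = (z + 5)/(z - 4)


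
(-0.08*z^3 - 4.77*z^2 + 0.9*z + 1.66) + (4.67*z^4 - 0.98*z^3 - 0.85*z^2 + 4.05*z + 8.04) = 4.67*z^4 - 1.06*z^3 - 5.62*z^2 + 4.95*z + 9.7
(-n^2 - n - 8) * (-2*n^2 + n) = 2*n^4 + n^3 + 15*n^2 - 8*n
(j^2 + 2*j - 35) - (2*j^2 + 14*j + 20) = -j^2 - 12*j - 55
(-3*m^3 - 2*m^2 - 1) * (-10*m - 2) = 30*m^4 + 26*m^3 + 4*m^2 + 10*m + 2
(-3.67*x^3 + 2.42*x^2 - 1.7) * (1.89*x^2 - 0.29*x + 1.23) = -6.9363*x^5 + 5.6381*x^4 - 5.2159*x^3 - 0.2364*x^2 + 0.493*x - 2.091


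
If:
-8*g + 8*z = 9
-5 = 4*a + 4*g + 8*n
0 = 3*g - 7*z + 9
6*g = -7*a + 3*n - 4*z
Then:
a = -615/544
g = 9/32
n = -109/544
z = 45/32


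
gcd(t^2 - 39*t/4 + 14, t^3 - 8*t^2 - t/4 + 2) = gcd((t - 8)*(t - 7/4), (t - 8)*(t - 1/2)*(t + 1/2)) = t - 8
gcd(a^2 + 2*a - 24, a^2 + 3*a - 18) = a + 6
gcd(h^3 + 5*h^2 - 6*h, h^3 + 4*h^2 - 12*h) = h^2 + 6*h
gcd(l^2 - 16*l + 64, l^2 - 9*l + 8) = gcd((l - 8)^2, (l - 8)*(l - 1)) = l - 8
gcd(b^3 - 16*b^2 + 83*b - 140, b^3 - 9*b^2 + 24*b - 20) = b - 5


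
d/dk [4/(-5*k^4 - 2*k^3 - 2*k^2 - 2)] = 8*k*(10*k^2 + 3*k + 2)/(5*k^4 + 2*k^3 + 2*k^2 + 2)^2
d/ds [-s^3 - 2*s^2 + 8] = s*(-3*s - 4)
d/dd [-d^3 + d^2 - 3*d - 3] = -3*d^2 + 2*d - 3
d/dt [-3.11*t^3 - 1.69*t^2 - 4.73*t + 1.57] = -9.33*t^2 - 3.38*t - 4.73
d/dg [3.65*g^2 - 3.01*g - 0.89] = 7.3*g - 3.01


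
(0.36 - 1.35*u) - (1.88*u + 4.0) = -3.23*u - 3.64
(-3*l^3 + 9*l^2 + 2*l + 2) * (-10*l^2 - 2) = 30*l^5 - 90*l^4 - 14*l^3 - 38*l^2 - 4*l - 4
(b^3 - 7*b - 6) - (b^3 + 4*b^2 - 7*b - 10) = 4 - 4*b^2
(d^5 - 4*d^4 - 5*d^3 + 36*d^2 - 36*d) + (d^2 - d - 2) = d^5 - 4*d^4 - 5*d^3 + 37*d^2 - 37*d - 2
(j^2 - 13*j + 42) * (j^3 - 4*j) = j^5 - 13*j^4 + 38*j^3 + 52*j^2 - 168*j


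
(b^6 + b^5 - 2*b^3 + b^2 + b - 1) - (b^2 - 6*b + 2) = b^6 + b^5 - 2*b^3 + 7*b - 3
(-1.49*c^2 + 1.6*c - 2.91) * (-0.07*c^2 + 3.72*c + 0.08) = 0.1043*c^4 - 5.6548*c^3 + 6.0365*c^2 - 10.6972*c - 0.2328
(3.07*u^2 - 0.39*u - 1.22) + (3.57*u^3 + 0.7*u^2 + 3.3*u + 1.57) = 3.57*u^3 + 3.77*u^2 + 2.91*u + 0.35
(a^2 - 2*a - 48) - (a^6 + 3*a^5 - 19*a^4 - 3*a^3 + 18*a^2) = -a^6 - 3*a^5 + 19*a^4 + 3*a^3 - 17*a^2 - 2*a - 48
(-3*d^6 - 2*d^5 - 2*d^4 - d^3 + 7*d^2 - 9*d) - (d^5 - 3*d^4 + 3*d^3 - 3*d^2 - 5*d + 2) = -3*d^6 - 3*d^5 + d^4 - 4*d^3 + 10*d^2 - 4*d - 2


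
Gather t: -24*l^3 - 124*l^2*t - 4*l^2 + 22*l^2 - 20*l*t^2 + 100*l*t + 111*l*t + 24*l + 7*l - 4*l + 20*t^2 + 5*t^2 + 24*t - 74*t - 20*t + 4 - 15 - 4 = -24*l^3 + 18*l^2 + 27*l + t^2*(25 - 20*l) + t*(-124*l^2 + 211*l - 70) - 15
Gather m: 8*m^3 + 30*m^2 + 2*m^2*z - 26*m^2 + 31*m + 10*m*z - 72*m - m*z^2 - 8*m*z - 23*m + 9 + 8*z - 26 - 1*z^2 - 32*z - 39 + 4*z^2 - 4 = 8*m^3 + m^2*(2*z + 4) + m*(-z^2 + 2*z - 64) + 3*z^2 - 24*z - 60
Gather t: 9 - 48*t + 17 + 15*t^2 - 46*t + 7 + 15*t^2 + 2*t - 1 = 30*t^2 - 92*t + 32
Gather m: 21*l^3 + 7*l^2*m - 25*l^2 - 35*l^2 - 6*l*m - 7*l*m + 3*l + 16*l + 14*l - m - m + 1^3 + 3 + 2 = 21*l^3 - 60*l^2 + 33*l + m*(7*l^2 - 13*l - 2) + 6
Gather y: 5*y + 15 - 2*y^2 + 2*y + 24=-2*y^2 + 7*y + 39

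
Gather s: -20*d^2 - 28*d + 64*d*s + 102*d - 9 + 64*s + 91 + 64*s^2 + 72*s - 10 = -20*d^2 + 74*d + 64*s^2 + s*(64*d + 136) + 72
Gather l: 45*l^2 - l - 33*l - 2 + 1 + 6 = 45*l^2 - 34*l + 5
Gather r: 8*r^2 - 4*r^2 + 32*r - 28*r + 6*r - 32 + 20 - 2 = 4*r^2 + 10*r - 14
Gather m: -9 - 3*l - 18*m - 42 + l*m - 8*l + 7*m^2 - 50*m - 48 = -11*l + 7*m^2 + m*(l - 68) - 99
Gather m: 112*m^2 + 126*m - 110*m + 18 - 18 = 112*m^2 + 16*m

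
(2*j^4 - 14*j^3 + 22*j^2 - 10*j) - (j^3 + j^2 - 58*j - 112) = 2*j^4 - 15*j^3 + 21*j^2 + 48*j + 112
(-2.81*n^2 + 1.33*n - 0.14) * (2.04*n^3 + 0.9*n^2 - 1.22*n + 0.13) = -5.7324*n^5 + 0.1842*n^4 + 4.3396*n^3 - 2.1139*n^2 + 0.3437*n - 0.0182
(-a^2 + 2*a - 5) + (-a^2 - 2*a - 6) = -2*a^2 - 11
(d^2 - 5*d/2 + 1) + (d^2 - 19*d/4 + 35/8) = 2*d^2 - 29*d/4 + 43/8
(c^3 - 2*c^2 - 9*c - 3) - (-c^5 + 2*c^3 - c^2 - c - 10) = c^5 - c^3 - c^2 - 8*c + 7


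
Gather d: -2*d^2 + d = -2*d^2 + d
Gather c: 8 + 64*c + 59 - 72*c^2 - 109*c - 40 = -72*c^2 - 45*c + 27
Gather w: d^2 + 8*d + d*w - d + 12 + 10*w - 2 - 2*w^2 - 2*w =d^2 + 7*d - 2*w^2 + w*(d + 8) + 10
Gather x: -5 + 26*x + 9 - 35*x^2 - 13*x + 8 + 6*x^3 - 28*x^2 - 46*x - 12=6*x^3 - 63*x^2 - 33*x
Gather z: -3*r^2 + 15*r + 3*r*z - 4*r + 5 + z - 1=-3*r^2 + 11*r + z*(3*r + 1) + 4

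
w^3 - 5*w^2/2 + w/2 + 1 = (w - 2)*(w - 1)*(w + 1/2)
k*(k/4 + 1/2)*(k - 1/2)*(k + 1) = k^4/4 + 5*k^3/8 + k^2/8 - k/4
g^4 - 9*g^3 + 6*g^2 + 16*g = g*(g - 8)*(g - 2)*(g + 1)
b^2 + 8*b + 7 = (b + 1)*(b + 7)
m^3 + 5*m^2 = m^2*(m + 5)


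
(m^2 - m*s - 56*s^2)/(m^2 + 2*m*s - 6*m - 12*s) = (m^2 - m*s - 56*s^2)/(m^2 + 2*m*s - 6*m - 12*s)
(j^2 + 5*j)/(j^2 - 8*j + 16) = j*(j + 5)/(j^2 - 8*j + 16)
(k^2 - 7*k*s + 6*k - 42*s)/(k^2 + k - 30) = (k - 7*s)/(k - 5)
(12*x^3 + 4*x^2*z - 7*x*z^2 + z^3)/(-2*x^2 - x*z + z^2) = -6*x + z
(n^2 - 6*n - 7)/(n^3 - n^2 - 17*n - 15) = (n - 7)/(n^2 - 2*n - 15)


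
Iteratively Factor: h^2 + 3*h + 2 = (h + 2)*(h + 1)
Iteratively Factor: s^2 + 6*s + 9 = (s + 3)*(s + 3)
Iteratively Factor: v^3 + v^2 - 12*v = (v)*(v^2 + v - 12) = v*(v + 4)*(v - 3)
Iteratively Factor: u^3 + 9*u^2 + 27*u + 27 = (u + 3)*(u^2 + 6*u + 9) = (u + 3)^2*(u + 3)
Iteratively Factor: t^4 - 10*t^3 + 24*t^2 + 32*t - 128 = (t - 4)*(t^3 - 6*t^2 + 32) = (t - 4)^2*(t^2 - 2*t - 8) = (t - 4)^3*(t + 2)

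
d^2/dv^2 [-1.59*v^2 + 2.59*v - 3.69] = -3.18000000000000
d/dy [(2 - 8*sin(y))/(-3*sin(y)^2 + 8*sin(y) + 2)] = 4*(-6*sin(y)^2 + 3*sin(y) - 8)*cos(y)/(3*sin(y)^2 - 8*sin(y) - 2)^2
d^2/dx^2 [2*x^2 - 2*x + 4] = 4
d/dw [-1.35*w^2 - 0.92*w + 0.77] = -2.7*w - 0.92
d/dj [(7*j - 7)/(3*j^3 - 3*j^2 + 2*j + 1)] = 21*(-2*j^3 + 4*j^2 - 2*j + 1)/(9*j^6 - 18*j^5 + 21*j^4 - 6*j^3 - 2*j^2 + 4*j + 1)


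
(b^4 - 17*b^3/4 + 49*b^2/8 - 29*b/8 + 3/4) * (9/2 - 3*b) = -3*b^5 + 69*b^4/4 - 75*b^3/2 + 615*b^2/16 - 297*b/16 + 27/8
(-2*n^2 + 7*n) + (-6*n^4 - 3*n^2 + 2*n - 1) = -6*n^4 - 5*n^2 + 9*n - 1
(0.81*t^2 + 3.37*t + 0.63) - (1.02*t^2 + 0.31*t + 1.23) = -0.21*t^2 + 3.06*t - 0.6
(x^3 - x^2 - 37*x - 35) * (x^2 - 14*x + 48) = x^5 - 15*x^4 + 25*x^3 + 435*x^2 - 1286*x - 1680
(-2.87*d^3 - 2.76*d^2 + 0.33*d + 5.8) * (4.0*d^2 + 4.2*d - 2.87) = -11.48*d^5 - 23.094*d^4 - 2.0351*d^3 + 32.5072*d^2 + 23.4129*d - 16.646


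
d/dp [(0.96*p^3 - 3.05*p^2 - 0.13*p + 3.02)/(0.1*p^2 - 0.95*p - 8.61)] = (0.096*p^4 - 1.824*p^3 - 21.8863*p^2 + 51.917*p + 3.9883)/(0.01*p^4 - 0.19*p^3 - 0.8195*p^2 + 16.359*p + 74.1321)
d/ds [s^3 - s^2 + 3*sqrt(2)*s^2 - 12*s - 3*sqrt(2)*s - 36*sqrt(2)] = 3*s^2 - 2*s + 6*sqrt(2)*s - 12 - 3*sqrt(2)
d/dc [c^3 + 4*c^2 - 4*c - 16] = 3*c^2 + 8*c - 4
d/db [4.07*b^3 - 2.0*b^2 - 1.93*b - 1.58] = 12.21*b^2 - 4.0*b - 1.93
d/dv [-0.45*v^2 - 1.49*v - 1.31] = -0.9*v - 1.49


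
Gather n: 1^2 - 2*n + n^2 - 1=n^2 - 2*n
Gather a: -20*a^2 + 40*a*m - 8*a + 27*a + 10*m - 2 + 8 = -20*a^2 + a*(40*m + 19) + 10*m + 6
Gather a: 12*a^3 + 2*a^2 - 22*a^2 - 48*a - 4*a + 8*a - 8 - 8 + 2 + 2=12*a^3 - 20*a^2 - 44*a - 12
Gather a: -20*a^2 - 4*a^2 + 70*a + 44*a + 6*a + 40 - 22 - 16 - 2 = -24*a^2 + 120*a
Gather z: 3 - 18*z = 3 - 18*z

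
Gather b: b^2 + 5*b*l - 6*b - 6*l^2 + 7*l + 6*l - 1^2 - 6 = b^2 + b*(5*l - 6) - 6*l^2 + 13*l - 7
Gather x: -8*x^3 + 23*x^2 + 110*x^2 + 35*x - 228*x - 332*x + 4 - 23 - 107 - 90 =-8*x^3 + 133*x^2 - 525*x - 216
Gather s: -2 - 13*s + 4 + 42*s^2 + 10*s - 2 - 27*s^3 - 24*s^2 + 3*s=-27*s^3 + 18*s^2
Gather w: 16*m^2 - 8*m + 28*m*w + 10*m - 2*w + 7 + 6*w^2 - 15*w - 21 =16*m^2 + 2*m + 6*w^2 + w*(28*m - 17) - 14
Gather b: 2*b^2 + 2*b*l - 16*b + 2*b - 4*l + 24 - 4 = 2*b^2 + b*(2*l - 14) - 4*l + 20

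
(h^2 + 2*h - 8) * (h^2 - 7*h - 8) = h^4 - 5*h^3 - 30*h^2 + 40*h + 64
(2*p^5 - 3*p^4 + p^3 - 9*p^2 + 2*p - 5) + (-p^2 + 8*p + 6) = 2*p^5 - 3*p^4 + p^3 - 10*p^2 + 10*p + 1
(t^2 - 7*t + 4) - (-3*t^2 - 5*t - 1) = 4*t^2 - 2*t + 5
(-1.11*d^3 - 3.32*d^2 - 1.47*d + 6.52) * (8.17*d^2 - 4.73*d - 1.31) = -9.0687*d^5 - 21.8741*d^4 + 5.1478*d^3 + 64.5707*d^2 - 28.9139*d - 8.5412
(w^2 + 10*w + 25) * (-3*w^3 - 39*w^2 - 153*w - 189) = -3*w^5 - 69*w^4 - 618*w^3 - 2694*w^2 - 5715*w - 4725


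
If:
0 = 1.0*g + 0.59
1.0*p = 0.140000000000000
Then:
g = -0.59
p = 0.14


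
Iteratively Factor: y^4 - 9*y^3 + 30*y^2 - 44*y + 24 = (y - 3)*(y^3 - 6*y^2 + 12*y - 8) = (y - 3)*(y - 2)*(y^2 - 4*y + 4) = (y - 3)*(y - 2)^2*(y - 2)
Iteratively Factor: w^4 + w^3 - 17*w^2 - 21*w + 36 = (w - 1)*(w^3 + 2*w^2 - 15*w - 36) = (w - 1)*(w + 3)*(w^2 - w - 12) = (w - 1)*(w + 3)^2*(w - 4)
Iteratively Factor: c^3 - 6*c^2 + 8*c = (c - 4)*(c^2 - 2*c) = (c - 4)*(c - 2)*(c)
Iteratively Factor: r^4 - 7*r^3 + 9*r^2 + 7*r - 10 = (r + 1)*(r^3 - 8*r^2 + 17*r - 10) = (r - 2)*(r + 1)*(r^2 - 6*r + 5) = (r - 5)*(r - 2)*(r + 1)*(r - 1)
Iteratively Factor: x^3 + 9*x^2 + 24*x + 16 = (x + 4)*(x^2 + 5*x + 4) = (x + 1)*(x + 4)*(x + 4)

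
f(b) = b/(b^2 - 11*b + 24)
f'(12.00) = -0.09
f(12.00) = 0.33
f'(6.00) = -0.33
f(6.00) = -1.00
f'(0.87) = 0.10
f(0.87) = 0.06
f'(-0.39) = 0.03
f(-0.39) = -0.01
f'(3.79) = 0.87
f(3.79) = -1.14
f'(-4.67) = 0.00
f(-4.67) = -0.05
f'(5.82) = -0.26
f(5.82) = -0.95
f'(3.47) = 2.64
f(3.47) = -1.63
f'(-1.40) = 0.01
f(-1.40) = -0.03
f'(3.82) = 0.80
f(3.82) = -1.11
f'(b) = b*(11 - 2*b)/(b^2 - 11*b + 24)^2 + 1/(b^2 - 11*b + 24)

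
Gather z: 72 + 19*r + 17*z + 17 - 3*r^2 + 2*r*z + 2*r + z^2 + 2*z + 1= -3*r^2 + 21*r + z^2 + z*(2*r + 19) + 90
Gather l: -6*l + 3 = 3 - 6*l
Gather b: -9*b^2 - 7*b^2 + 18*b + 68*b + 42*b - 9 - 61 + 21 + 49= -16*b^2 + 128*b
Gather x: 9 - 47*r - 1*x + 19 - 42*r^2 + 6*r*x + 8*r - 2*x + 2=-42*r^2 - 39*r + x*(6*r - 3) + 30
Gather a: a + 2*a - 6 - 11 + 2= 3*a - 15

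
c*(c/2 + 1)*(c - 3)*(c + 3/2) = c^4/2 + c^3/4 - 15*c^2/4 - 9*c/2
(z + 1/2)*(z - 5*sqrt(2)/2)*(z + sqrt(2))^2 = z^4 - sqrt(2)*z^3/2 + z^3/2 - 8*z^2 - sqrt(2)*z^2/4 - 5*sqrt(2)*z - 4*z - 5*sqrt(2)/2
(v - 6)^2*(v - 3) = v^3 - 15*v^2 + 72*v - 108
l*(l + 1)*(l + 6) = l^3 + 7*l^2 + 6*l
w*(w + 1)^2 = w^3 + 2*w^2 + w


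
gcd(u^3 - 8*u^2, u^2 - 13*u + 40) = u - 8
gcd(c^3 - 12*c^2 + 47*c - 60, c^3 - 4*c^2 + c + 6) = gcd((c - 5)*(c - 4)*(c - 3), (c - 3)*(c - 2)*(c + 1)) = c - 3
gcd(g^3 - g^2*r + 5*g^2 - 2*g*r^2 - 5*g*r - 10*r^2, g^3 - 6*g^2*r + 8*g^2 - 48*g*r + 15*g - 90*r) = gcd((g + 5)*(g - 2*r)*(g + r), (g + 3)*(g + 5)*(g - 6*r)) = g + 5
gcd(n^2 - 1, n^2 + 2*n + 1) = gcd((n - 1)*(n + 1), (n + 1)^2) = n + 1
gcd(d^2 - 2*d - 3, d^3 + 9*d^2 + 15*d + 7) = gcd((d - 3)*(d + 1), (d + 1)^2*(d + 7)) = d + 1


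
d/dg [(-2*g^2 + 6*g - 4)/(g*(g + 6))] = 2*(-9*g^2 + 4*g + 12)/(g^2*(g^2 + 12*g + 36))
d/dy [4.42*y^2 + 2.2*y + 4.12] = 8.84*y + 2.2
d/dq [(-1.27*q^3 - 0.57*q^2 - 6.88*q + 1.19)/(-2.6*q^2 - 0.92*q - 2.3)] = (3.302*q^4 + 2.3368*q^3 - 8.6006*q^2 + 8.81*q + 16.9188)/(6.76*q^4 + 4.784*q^3 + 12.8064*q^2 + 4.232*q + 5.29)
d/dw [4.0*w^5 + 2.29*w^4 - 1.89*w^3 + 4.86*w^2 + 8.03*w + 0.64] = 20.0*w^4 + 9.16*w^3 - 5.67*w^2 + 9.72*w + 8.03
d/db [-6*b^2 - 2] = -12*b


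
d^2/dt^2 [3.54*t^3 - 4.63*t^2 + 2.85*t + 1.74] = 21.24*t - 9.26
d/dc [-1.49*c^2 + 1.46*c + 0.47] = 1.46 - 2.98*c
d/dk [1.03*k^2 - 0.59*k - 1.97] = 2.06*k - 0.59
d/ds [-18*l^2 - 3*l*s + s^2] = -3*l + 2*s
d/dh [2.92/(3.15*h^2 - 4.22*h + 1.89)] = (12.3224 - 18.396*h)/(3.15*h^2 - 4.22*h + 1.89)^2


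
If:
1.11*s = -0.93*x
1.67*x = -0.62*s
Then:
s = 0.00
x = 0.00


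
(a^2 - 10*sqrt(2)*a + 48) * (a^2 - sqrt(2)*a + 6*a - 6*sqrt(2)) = a^4 - 11*sqrt(2)*a^3 + 6*a^3 - 66*sqrt(2)*a^2 + 68*a^2 - 48*sqrt(2)*a + 408*a - 288*sqrt(2)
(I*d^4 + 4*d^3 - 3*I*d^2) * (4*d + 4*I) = 4*I*d^5 + 12*d^4 + 4*I*d^3 + 12*d^2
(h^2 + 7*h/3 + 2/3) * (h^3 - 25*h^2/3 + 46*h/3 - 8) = h^5 - 6*h^4 - 31*h^3/9 + 200*h^2/9 - 76*h/9 - 16/3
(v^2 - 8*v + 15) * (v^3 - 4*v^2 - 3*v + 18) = v^5 - 12*v^4 + 44*v^3 - 18*v^2 - 189*v + 270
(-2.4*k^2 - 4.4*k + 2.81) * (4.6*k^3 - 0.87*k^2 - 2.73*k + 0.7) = -11.04*k^5 - 18.152*k^4 + 23.306*k^3 + 7.8873*k^2 - 10.7513*k + 1.967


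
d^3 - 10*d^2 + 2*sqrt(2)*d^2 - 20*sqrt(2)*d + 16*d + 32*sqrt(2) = (d - 8)*(d - 2)*(d + 2*sqrt(2))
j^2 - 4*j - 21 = (j - 7)*(j + 3)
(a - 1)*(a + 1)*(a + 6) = a^3 + 6*a^2 - a - 6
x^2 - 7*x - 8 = (x - 8)*(x + 1)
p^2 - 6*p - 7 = (p - 7)*(p + 1)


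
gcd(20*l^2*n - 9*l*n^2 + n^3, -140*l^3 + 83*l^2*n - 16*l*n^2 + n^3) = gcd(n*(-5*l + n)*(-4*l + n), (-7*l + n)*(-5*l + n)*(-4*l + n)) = 20*l^2 - 9*l*n + n^2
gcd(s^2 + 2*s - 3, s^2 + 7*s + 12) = s + 3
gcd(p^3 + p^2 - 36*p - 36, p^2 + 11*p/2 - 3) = p + 6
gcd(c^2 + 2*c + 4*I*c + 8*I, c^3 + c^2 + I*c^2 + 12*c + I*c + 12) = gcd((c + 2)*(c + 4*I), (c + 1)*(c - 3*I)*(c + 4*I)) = c + 4*I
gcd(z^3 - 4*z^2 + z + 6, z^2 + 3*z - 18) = z - 3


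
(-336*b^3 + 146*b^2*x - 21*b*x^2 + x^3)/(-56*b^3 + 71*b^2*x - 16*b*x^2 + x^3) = (-6*b + x)/(-b + x)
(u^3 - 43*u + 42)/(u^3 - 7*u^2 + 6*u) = (u + 7)/u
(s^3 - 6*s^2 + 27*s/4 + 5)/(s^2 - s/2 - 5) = (s^2 - 7*s/2 - 2)/(s + 2)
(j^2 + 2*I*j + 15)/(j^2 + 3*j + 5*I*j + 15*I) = (j - 3*I)/(j + 3)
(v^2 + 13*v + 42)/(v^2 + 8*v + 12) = (v + 7)/(v + 2)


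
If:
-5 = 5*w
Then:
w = -1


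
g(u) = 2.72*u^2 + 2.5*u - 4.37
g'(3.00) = 18.82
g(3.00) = 27.61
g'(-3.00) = -13.82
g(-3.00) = 12.61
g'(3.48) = 21.43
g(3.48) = 37.27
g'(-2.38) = -10.45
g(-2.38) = 5.09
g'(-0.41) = 0.27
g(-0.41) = -4.94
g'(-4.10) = -19.80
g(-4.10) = 31.10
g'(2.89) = 18.22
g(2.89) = 25.57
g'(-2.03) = -8.54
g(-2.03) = 1.76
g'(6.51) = 37.91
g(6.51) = 127.18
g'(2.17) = 14.30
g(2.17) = 13.86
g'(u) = 5.44*u + 2.5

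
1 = 1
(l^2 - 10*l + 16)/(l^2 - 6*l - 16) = (l - 2)/(l + 2)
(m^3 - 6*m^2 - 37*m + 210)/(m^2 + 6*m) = m - 12 + 35/m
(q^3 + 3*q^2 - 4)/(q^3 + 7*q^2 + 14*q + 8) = (q^2 + q - 2)/(q^2 + 5*q + 4)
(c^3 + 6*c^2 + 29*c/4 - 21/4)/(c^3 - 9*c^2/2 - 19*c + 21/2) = (c + 7/2)/(c - 7)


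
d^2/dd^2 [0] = 0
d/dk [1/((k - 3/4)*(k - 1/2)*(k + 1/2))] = 64*(-12*k^2 + 6*k + 1)/(256*k^6 - 384*k^5 + 16*k^4 + 192*k^3 - 56*k^2 - 24*k + 9)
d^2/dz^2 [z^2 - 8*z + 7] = 2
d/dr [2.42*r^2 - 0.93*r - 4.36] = 4.84*r - 0.93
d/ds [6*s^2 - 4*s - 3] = 12*s - 4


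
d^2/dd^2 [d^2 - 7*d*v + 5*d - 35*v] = 2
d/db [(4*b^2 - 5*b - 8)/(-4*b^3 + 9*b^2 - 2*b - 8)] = (16*b^4 - 40*b^3 - 59*b^2 + 80*b + 24)/(16*b^6 - 72*b^5 + 97*b^4 + 28*b^3 - 140*b^2 + 32*b + 64)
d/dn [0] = 0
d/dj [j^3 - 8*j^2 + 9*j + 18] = 3*j^2 - 16*j + 9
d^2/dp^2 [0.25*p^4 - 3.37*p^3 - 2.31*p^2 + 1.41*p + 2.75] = 3.0*p^2 - 20.22*p - 4.62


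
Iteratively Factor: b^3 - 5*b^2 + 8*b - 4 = (b - 1)*(b^2 - 4*b + 4) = (b - 2)*(b - 1)*(b - 2)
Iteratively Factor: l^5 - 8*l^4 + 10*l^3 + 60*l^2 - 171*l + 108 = (l - 4)*(l^4 - 4*l^3 - 6*l^2 + 36*l - 27) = (l - 4)*(l - 3)*(l^3 - l^2 - 9*l + 9) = (l - 4)*(l - 3)^2*(l^2 + 2*l - 3) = (l - 4)*(l - 3)^2*(l - 1)*(l + 3)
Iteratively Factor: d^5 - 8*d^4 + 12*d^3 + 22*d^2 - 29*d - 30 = (d - 2)*(d^4 - 6*d^3 + 22*d + 15) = (d - 2)*(d + 1)*(d^3 - 7*d^2 + 7*d + 15) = (d - 2)*(d + 1)^2*(d^2 - 8*d + 15) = (d - 5)*(d - 2)*(d + 1)^2*(d - 3)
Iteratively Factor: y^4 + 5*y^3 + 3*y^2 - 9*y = (y - 1)*(y^3 + 6*y^2 + 9*y) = (y - 1)*(y + 3)*(y^2 + 3*y) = (y - 1)*(y + 3)^2*(y)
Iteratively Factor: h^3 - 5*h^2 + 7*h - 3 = (h - 3)*(h^2 - 2*h + 1) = (h - 3)*(h - 1)*(h - 1)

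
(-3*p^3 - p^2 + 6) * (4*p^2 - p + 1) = -12*p^5 - p^4 - 2*p^3 + 23*p^2 - 6*p + 6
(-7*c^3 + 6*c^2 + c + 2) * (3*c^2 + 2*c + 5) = -21*c^5 + 4*c^4 - 20*c^3 + 38*c^2 + 9*c + 10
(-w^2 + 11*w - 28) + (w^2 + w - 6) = 12*w - 34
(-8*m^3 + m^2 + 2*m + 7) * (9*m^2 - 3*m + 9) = -72*m^5 + 33*m^4 - 57*m^3 + 66*m^2 - 3*m + 63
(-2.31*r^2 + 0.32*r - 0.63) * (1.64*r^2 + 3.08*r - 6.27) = -3.7884*r^4 - 6.59*r^3 + 14.4361*r^2 - 3.9468*r + 3.9501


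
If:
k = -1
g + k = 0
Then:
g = 1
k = -1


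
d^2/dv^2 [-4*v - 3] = 0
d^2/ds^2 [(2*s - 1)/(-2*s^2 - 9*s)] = 2*(-8*s^3 + 12*s^2 + 54*s + 81)/(s^3*(8*s^3 + 108*s^2 + 486*s + 729))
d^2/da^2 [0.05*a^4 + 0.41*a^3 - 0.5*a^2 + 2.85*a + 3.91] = 0.6*a^2 + 2.46*a - 1.0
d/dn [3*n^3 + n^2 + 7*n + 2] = 9*n^2 + 2*n + 7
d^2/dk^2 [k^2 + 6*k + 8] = 2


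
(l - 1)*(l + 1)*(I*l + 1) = I*l^3 + l^2 - I*l - 1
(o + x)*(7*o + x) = 7*o^2 + 8*o*x + x^2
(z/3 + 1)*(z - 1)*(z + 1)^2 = z^4/3 + 4*z^3/3 + 2*z^2/3 - 4*z/3 - 1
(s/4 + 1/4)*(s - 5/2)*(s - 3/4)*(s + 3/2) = s^4/4 - 3*s^3/16 - 19*s^2/16 - 3*s/64 + 45/64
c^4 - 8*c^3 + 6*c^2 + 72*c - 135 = (c - 5)*(c - 3)^2*(c + 3)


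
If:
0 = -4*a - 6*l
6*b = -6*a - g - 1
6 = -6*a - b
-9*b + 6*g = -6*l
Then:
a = -132/115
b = 102/115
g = 13/23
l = 88/115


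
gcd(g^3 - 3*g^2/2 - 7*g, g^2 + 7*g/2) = g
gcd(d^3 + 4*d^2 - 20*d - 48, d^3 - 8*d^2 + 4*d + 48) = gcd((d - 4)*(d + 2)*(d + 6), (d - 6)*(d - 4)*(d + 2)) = d^2 - 2*d - 8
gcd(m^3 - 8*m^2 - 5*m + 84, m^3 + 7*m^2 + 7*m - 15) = m + 3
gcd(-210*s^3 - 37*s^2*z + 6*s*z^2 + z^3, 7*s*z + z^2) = 7*s + z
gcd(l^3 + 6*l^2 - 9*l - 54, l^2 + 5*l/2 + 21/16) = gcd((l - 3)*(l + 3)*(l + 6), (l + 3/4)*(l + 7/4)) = 1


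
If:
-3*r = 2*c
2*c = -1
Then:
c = -1/2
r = 1/3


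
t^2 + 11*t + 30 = (t + 5)*(t + 6)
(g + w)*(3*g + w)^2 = 9*g^3 + 15*g^2*w + 7*g*w^2 + w^3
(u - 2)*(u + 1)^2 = u^3 - 3*u - 2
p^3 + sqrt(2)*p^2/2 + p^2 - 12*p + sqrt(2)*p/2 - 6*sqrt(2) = (p - 3)*(p + 4)*(p + sqrt(2)/2)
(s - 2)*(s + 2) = s^2 - 4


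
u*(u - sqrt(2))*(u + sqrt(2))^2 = u^4 + sqrt(2)*u^3 - 2*u^2 - 2*sqrt(2)*u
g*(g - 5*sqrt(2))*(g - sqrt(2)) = g^3 - 6*sqrt(2)*g^2 + 10*g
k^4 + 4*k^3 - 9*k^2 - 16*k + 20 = (k - 2)*(k - 1)*(k + 2)*(k + 5)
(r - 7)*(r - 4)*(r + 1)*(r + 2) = r^4 - 8*r^3 - 3*r^2 + 62*r + 56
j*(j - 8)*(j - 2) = j^3 - 10*j^2 + 16*j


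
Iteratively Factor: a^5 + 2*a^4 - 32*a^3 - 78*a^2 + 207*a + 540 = (a + 4)*(a^4 - 2*a^3 - 24*a^2 + 18*a + 135) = (a + 3)*(a + 4)*(a^3 - 5*a^2 - 9*a + 45) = (a - 3)*(a + 3)*(a + 4)*(a^2 - 2*a - 15) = (a - 3)*(a + 3)^2*(a + 4)*(a - 5)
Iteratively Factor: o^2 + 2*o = (o + 2)*(o)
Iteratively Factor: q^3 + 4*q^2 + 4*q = (q)*(q^2 + 4*q + 4) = q*(q + 2)*(q + 2)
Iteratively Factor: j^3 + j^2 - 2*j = (j - 1)*(j^2 + 2*j) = j*(j - 1)*(j + 2)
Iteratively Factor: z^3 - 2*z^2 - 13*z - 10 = (z + 1)*(z^2 - 3*z - 10) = (z + 1)*(z + 2)*(z - 5)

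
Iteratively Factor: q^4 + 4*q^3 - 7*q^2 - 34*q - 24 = (q - 3)*(q^3 + 7*q^2 + 14*q + 8) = (q - 3)*(q + 2)*(q^2 + 5*q + 4) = (q - 3)*(q + 2)*(q + 4)*(q + 1)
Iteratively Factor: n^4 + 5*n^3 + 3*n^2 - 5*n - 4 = (n - 1)*(n^3 + 6*n^2 + 9*n + 4) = (n - 1)*(n + 1)*(n^2 + 5*n + 4) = (n - 1)*(n + 1)*(n + 4)*(n + 1)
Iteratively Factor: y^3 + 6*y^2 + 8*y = (y + 4)*(y^2 + 2*y) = (y + 2)*(y + 4)*(y)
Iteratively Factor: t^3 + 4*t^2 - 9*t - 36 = (t + 3)*(t^2 + t - 12) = (t - 3)*(t + 3)*(t + 4)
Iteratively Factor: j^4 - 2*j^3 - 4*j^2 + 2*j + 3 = (j + 1)*(j^3 - 3*j^2 - j + 3) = (j - 3)*(j + 1)*(j^2 - 1) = (j - 3)*(j + 1)^2*(j - 1)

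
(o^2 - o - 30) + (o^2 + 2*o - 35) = 2*o^2 + o - 65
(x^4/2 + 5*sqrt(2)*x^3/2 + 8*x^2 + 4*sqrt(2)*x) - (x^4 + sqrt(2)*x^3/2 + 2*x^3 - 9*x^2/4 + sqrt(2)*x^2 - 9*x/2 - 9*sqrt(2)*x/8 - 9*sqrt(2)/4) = -x^4/2 - 2*x^3 + 2*sqrt(2)*x^3 - sqrt(2)*x^2 + 41*x^2/4 + 9*x/2 + 41*sqrt(2)*x/8 + 9*sqrt(2)/4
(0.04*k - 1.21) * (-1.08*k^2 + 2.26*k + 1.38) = -0.0432*k^3 + 1.3972*k^2 - 2.6794*k - 1.6698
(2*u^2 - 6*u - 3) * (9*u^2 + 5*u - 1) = 18*u^4 - 44*u^3 - 59*u^2 - 9*u + 3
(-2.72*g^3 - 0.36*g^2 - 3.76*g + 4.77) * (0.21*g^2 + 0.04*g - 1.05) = -0.5712*g^5 - 0.1844*g^4 + 2.052*g^3 + 1.2293*g^2 + 4.1388*g - 5.0085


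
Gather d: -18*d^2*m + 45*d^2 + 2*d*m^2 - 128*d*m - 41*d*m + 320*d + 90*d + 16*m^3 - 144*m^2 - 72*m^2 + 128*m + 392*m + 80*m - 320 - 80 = d^2*(45 - 18*m) + d*(2*m^2 - 169*m + 410) + 16*m^3 - 216*m^2 + 600*m - 400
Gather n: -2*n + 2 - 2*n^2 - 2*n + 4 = -2*n^2 - 4*n + 6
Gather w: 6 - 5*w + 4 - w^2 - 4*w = -w^2 - 9*w + 10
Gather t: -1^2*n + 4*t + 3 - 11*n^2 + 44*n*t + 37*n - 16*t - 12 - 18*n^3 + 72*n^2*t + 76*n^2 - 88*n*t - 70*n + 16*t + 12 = -18*n^3 + 65*n^2 - 34*n + t*(72*n^2 - 44*n + 4) + 3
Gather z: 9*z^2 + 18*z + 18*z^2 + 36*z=27*z^2 + 54*z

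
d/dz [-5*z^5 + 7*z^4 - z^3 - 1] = z^2*(-25*z^2 + 28*z - 3)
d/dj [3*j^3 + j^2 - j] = 9*j^2 + 2*j - 1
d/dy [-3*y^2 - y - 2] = -6*y - 1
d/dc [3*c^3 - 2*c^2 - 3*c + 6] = 9*c^2 - 4*c - 3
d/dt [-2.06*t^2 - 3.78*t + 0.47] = -4.12*t - 3.78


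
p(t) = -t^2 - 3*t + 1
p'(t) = -2*t - 3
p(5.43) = -44.77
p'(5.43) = -13.86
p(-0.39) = 2.02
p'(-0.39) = -2.22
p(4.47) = -32.39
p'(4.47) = -11.94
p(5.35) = -43.67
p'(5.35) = -13.70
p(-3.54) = -0.91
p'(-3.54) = 4.08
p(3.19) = -18.75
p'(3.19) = -9.38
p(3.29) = -19.69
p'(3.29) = -9.58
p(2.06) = -9.42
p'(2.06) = -7.12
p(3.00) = -17.00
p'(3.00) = -9.00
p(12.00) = -179.00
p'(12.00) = -27.00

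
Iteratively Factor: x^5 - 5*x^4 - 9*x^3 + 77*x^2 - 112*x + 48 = (x + 4)*(x^4 - 9*x^3 + 27*x^2 - 31*x + 12) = (x - 1)*(x + 4)*(x^3 - 8*x^2 + 19*x - 12) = (x - 4)*(x - 1)*(x + 4)*(x^2 - 4*x + 3) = (x - 4)*(x - 3)*(x - 1)*(x + 4)*(x - 1)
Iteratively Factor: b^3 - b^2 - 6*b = (b - 3)*(b^2 + 2*b) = b*(b - 3)*(b + 2)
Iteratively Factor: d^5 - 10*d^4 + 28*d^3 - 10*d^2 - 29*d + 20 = (d - 4)*(d^4 - 6*d^3 + 4*d^2 + 6*d - 5) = (d - 4)*(d + 1)*(d^3 - 7*d^2 + 11*d - 5) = (d - 4)*(d - 1)*(d + 1)*(d^2 - 6*d + 5) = (d - 4)*(d - 1)^2*(d + 1)*(d - 5)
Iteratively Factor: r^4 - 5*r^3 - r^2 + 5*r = (r - 5)*(r^3 - r) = r*(r - 5)*(r^2 - 1) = r*(r - 5)*(r + 1)*(r - 1)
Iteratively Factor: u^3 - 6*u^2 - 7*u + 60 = (u - 4)*(u^2 - 2*u - 15) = (u - 5)*(u - 4)*(u + 3)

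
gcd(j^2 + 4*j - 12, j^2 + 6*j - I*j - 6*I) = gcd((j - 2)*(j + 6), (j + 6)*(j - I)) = j + 6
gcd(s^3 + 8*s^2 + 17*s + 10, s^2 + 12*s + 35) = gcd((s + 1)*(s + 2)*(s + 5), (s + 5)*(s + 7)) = s + 5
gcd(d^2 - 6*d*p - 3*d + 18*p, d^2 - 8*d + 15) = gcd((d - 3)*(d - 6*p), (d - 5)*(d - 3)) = d - 3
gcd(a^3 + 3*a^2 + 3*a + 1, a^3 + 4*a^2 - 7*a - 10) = a + 1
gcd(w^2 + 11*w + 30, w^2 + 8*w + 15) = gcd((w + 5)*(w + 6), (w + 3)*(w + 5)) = w + 5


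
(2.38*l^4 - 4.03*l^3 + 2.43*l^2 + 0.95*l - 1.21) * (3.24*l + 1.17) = 7.7112*l^5 - 10.2726*l^4 + 3.1581*l^3 + 5.9211*l^2 - 2.8089*l - 1.4157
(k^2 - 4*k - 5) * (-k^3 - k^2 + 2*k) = -k^5 + 3*k^4 + 11*k^3 - 3*k^2 - 10*k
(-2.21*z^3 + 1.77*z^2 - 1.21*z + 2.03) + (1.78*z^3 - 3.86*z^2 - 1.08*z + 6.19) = -0.43*z^3 - 2.09*z^2 - 2.29*z + 8.22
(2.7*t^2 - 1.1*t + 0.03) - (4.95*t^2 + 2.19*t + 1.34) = -2.25*t^2 - 3.29*t - 1.31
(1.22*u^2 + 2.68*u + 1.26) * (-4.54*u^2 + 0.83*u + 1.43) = -5.5388*u^4 - 11.1546*u^3 - 1.7514*u^2 + 4.8782*u + 1.8018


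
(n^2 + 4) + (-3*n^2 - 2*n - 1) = -2*n^2 - 2*n + 3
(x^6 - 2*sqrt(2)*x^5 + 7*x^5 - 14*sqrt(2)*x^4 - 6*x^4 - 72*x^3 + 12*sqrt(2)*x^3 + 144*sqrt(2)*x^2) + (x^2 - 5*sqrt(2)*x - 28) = x^6 - 2*sqrt(2)*x^5 + 7*x^5 - 14*sqrt(2)*x^4 - 6*x^4 - 72*x^3 + 12*sqrt(2)*x^3 + x^2 + 144*sqrt(2)*x^2 - 5*sqrt(2)*x - 28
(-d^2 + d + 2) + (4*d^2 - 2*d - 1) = 3*d^2 - d + 1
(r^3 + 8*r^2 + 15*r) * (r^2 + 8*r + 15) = r^5 + 16*r^4 + 94*r^3 + 240*r^2 + 225*r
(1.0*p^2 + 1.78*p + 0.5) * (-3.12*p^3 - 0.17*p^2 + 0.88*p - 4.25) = -3.12*p^5 - 5.7236*p^4 - 0.9826*p^3 - 2.7686*p^2 - 7.125*p - 2.125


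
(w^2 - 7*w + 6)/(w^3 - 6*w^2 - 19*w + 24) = (w - 6)/(w^2 - 5*w - 24)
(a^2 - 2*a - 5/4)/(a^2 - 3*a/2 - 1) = (a - 5/2)/(a - 2)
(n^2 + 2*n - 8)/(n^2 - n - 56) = (-n^2 - 2*n + 8)/(-n^2 + n + 56)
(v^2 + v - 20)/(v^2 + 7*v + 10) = (v - 4)/(v + 2)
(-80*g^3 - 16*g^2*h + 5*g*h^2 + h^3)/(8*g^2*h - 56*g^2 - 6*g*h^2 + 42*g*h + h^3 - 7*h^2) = (-20*g^2 - 9*g*h - h^2)/(2*g*h - 14*g - h^2 + 7*h)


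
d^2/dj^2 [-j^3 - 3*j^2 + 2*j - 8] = -6*j - 6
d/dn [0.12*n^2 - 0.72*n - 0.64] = 0.24*n - 0.72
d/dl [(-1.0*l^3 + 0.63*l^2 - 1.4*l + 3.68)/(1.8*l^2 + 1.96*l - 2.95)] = (-1.8*l^4 - 3.92*l^3 + 12.6048*l^2 - 16.965*l - 3.0828)/(3.24*l^4 + 7.056*l^3 - 6.7784*l^2 - 11.564*l + 8.7025)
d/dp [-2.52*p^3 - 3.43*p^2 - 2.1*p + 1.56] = -7.56*p^2 - 6.86*p - 2.1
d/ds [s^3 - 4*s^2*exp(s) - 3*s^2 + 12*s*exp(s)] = -4*s^2*exp(s) + 3*s^2 + 4*s*exp(s) - 6*s + 12*exp(s)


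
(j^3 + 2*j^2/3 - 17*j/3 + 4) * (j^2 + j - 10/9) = j^5 + 5*j^4/3 - 55*j^3/9 - 65*j^2/27 + 278*j/27 - 40/9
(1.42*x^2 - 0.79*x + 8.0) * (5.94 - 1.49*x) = -2.1158*x^3 + 9.6119*x^2 - 16.6126*x + 47.52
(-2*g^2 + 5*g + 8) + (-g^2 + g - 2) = -3*g^2 + 6*g + 6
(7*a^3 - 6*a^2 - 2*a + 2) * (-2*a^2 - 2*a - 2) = -14*a^5 - 2*a^4 + 2*a^3 + 12*a^2 - 4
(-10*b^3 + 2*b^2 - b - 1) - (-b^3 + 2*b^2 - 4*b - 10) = -9*b^3 + 3*b + 9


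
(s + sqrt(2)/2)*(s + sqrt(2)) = s^2 + 3*sqrt(2)*s/2 + 1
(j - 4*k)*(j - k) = j^2 - 5*j*k + 4*k^2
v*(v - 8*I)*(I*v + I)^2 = -v^4 - 2*v^3 + 8*I*v^3 - v^2 + 16*I*v^2 + 8*I*v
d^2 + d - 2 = (d - 1)*(d + 2)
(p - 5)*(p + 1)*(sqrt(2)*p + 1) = sqrt(2)*p^3 - 4*sqrt(2)*p^2 + p^2 - 5*sqrt(2)*p - 4*p - 5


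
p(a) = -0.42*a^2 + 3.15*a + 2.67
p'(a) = 3.15 - 0.84*a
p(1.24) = 5.93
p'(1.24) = 2.11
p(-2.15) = -6.04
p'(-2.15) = 4.96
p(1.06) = 5.54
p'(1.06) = 2.26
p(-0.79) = -0.08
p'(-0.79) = 3.81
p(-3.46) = -13.26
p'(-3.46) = 6.06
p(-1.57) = -3.31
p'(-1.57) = 4.47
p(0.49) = 4.11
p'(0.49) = 2.74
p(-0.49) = 1.03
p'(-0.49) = 3.56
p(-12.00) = -95.61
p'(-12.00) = 13.23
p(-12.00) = -95.61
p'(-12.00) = 13.23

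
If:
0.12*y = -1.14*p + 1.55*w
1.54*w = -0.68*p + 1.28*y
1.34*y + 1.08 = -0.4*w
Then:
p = -0.44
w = -0.38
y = -0.69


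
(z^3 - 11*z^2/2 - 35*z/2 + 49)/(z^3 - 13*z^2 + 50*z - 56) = (z + 7/2)/(z - 4)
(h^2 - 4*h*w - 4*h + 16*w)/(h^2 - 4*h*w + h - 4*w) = (h - 4)/(h + 1)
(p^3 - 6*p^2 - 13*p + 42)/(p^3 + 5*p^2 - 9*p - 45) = (p^2 - 9*p + 14)/(p^2 + 2*p - 15)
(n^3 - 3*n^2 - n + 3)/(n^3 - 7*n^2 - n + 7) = (n - 3)/(n - 7)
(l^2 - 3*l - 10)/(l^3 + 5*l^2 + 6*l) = (l - 5)/(l*(l + 3))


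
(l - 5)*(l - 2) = l^2 - 7*l + 10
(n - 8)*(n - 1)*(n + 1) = n^3 - 8*n^2 - n + 8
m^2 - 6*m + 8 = (m - 4)*(m - 2)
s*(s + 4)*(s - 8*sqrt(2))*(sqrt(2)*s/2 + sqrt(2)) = sqrt(2)*s^4/2 - 8*s^3 + 3*sqrt(2)*s^3 - 48*s^2 + 4*sqrt(2)*s^2 - 64*s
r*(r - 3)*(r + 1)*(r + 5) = r^4 + 3*r^3 - 13*r^2 - 15*r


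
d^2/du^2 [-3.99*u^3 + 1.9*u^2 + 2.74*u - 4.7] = 3.8 - 23.94*u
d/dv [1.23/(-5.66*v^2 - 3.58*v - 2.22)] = (13.9236*v + 4.4034)/(5.66*v^2 + 3.58*v + 2.22)^2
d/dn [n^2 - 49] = 2*n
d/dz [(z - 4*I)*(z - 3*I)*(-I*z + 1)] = -3*I*z^2 - 12*z + 5*I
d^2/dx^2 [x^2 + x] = 2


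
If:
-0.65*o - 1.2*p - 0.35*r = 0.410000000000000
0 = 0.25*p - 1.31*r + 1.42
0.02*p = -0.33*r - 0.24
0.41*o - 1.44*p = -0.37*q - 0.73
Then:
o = 12.82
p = -7.20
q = -44.22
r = -0.29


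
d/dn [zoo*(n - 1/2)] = zoo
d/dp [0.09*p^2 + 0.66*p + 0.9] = 0.18*p + 0.66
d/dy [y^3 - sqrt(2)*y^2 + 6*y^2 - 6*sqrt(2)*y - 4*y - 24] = 3*y^2 - 2*sqrt(2)*y + 12*y - 6*sqrt(2) - 4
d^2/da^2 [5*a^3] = 30*a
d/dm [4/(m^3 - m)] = 4*(1 - 3*m^2)/(m^2*(m^2 - 1)^2)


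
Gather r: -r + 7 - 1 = 6 - r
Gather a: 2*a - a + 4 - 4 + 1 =a + 1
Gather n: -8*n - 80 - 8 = -8*n - 88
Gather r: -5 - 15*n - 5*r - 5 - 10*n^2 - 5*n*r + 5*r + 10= -10*n^2 - 5*n*r - 15*n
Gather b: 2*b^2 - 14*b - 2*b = 2*b^2 - 16*b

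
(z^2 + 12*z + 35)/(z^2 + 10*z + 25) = (z + 7)/(z + 5)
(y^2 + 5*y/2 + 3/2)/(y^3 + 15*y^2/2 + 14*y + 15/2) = 1/(y + 5)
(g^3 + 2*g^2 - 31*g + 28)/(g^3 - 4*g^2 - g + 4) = (g + 7)/(g + 1)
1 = 1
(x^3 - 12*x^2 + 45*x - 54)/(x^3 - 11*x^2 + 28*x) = (x^3 - 12*x^2 + 45*x - 54)/(x*(x^2 - 11*x + 28))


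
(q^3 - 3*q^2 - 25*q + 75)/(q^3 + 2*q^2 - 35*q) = (q^2 + 2*q - 15)/(q*(q + 7))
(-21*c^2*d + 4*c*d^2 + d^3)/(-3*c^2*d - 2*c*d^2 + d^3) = (7*c + d)/(c + d)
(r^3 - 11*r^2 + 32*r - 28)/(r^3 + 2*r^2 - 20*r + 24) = (r - 7)/(r + 6)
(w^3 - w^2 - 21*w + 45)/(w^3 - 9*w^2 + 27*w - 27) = (w + 5)/(w - 3)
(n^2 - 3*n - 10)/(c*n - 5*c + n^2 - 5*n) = (n + 2)/(c + n)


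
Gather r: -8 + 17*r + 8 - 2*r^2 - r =-2*r^2 + 16*r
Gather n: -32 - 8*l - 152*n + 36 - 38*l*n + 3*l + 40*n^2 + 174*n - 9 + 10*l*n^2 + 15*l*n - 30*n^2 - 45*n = -5*l + n^2*(10*l + 10) + n*(-23*l - 23) - 5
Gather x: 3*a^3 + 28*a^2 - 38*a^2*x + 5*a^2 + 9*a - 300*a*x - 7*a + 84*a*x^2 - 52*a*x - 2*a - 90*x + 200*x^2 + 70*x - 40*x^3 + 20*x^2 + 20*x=3*a^3 + 33*a^2 - 40*x^3 + x^2*(84*a + 220) + x*(-38*a^2 - 352*a)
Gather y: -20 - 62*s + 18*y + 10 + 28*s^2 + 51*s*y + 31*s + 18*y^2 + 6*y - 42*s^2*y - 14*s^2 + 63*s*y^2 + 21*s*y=14*s^2 - 31*s + y^2*(63*s + 18) + y*(-42*s^2 + 72*s + 24) - 10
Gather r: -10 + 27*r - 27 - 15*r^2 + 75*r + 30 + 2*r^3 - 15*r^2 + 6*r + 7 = 2*r^3 - 30*r^2 + 108*r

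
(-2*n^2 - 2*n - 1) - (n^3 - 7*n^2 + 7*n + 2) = -n^3 + 5*n^2 - 9*n - 3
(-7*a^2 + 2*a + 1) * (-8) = 56*a^2 - 16*a - 8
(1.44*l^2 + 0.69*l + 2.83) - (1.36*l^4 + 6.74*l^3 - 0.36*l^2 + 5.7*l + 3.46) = -1.36*l^4 - 6.74*l^3 + 1.8*l^2 - 5.01*l - 0.63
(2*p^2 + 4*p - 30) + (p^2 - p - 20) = 3*p^2 + 3*p - 50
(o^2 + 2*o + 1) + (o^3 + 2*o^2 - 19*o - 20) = o^3 + 3*o^2 - 17*o - 19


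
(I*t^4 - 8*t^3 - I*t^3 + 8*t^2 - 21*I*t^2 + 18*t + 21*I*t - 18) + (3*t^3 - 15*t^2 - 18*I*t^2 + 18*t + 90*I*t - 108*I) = I*t^4 - 5*t^3 - I*t^3 - 7*t^2 - 39*I*t^2 + 36*t + 111*I*t - 18 - 108*I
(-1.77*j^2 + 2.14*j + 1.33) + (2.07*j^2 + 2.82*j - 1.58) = 0.3*j^2 + 4.96*j - 0.25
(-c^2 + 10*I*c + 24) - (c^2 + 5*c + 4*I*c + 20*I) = -2*c^2 - 5*c + 6*I*c + 24 - 20*I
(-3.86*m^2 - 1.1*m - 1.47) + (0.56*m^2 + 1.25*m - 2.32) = -3.3*m^2 + 0.15*m - 3.79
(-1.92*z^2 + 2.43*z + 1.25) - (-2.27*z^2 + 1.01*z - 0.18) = 0.35*z^2 + 1.42*z + 1.43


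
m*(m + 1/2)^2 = m^3 + m^2 + m/4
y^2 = y^2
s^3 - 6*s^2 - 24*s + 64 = (s - 8)*(s - 2)*(s + 4)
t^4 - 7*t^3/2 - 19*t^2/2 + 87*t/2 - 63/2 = (t - 3)^2*(t - 1)*(t + 7/2)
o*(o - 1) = o^2 - o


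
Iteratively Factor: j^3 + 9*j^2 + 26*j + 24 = (j + 3)*(j^2 + 6*j + 8) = (j + 3)*(j + 4)*(j + 2)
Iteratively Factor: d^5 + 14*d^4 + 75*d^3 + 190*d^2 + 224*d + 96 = (d + 4)*(d^4 + 10*d^3 + 35*d^2 + 50*d + 24) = (d + 1)*(d + 4)*(d^3 + 9*d^2 + 26*d + 24) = (d + 1)*(d + 3)*(d + 4)*(d^2 + 6*d + 8) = (d + 1)*(d + 3)*(d + 4)^2*(d + 2)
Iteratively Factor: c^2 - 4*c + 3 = (c - 1)*(c - 3)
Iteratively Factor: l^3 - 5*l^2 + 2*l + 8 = (l - 4)*(l^2 - l - 2) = (l - 4)*(l + 1)*(l - 2)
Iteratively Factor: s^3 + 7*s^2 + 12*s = (s + 3)*(s^2 + 4*s) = s*(s + 3)*(s + 4)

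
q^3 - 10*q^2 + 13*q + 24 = (q - 8)*(q - 3)*(q + 1)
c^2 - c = c*(c - 1)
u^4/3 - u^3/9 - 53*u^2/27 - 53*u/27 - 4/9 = (u/3 + 1/3)*(u - 3)*(u + 1/3)*(u + 4/3)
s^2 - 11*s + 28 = (s - 7)*(s - 4)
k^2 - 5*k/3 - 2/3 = (k - 2)*(k + 1/3)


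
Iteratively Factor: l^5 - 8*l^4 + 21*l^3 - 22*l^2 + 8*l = (l - 1)*(l^4 - 7*l^3 + 14*l^2 - 8*l) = (l - 2)*(l - 1)*(l^3 - 5*l^2 + 4*l) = l*(l - 2)*(l - 1)*(l^2 - 5*l + 4) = l*(l - 2)*(l - 1)^2*(l - 4)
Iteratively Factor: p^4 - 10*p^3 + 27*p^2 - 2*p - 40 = (p - 5)*(p^3 - 5*p^2 + 2*p + 8) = (p - 5)*(p - 2)*(p^2 - 3*p - 4) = (p - 5)*(p - 2)*(p + 1)*(p - 4)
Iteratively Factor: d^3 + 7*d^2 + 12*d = (d)*(d^2 + 7*d + 12) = d*(d + 4)*(d + 3)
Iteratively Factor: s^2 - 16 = (s + 4)*(s - 4)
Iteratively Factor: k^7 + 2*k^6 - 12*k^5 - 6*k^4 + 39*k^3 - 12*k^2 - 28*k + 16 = (k - 2)*(k^6 + 4*k^5 - 4*k^4 - 14*k^3 + 11*k^2 + 10*k - 8) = (k - 2)*(k + 1)*(k^5 + 3*k^4 - 7*k^3 - 7*k^2 + 18*k - 8) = (k - 2)*(k - 1)*(k + 1)*(k^4 + 4*k^3 - 3*k^2 - 10*k + 8) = (k - 2)*(k - 1)*(k + 1)*(k + 4)*(k^3 - 3*k + 2) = (k - 2)*(k - 1)^2*(k + 1)*(k + 4)*(k^2 + k - 2) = (k - 2)*(k - 1)^2*(k + 1)*(k + 2)*(k + 4)*(k - 1)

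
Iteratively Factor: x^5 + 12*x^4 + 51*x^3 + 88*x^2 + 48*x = (x)*(x^4 + 12*x^3 + 51*x^2 + 88*x + 48) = x*(x + 4)*(x^3 + 8*x^2 + 19*x + 12) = x*(x + 3)*(x + 4)*(x^2 + 5*x + 4) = x*(x + 3)*(x + 4)^2*(x + 1)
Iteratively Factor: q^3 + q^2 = (q)*(q^2 + q) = q*(q + 1)*(q)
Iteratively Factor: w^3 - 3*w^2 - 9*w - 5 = (w + 1)*(w^2 - 4*w - 5) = (w - 5)*(w + 1)*(w + 1)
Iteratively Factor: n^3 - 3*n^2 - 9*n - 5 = (n + 1)*(n^2 - 4*n - 5) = (n + 1)^2*(n - 5)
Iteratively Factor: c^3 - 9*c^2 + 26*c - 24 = (c - 2)*(c^2 - 7*c + 12) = (c - 4)*(c - 2)*(c - 3)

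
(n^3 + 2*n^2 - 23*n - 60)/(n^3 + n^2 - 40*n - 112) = (n^2 - 2*n - 15)/(n^2 - 3*n - 28)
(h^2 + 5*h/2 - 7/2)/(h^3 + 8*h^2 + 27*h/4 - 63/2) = 2*(h - 1)/(2*h^2 + 9*h - 18)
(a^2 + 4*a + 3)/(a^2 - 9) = (a + 1)/(a - 3)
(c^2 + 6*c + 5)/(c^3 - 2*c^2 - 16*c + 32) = (c^2 + 6*c + 5)/(c^3 - 2*c^2 - 16*c + 32)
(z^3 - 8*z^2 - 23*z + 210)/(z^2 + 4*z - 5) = (z^2 - 13*z + 42)/(z - 1)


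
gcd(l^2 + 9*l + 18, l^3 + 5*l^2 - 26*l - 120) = l + 6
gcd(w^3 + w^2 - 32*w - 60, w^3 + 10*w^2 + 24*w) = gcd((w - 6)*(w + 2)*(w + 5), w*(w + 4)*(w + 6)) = 1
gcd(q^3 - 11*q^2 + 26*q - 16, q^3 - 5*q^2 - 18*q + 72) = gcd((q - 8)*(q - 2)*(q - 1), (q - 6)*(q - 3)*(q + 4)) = 1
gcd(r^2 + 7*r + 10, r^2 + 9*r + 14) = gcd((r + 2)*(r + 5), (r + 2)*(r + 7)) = r + 2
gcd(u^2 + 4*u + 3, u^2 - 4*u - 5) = u + 1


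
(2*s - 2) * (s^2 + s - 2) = 2*s^3 - 6*s + 4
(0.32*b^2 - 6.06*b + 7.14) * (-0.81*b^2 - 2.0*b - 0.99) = -0.2592*b^4 + 4.2686*b^3 + 6.0198*b^2 - 8.2806*b - 7.0686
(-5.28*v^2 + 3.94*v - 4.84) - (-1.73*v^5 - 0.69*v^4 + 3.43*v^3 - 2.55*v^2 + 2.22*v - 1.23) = 1.73*v^5 + 0.69*v^4 - 3.43*v^3 - 2.73*v^2 + 1.72*v - 3.61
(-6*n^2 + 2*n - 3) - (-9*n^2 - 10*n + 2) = 3*n^2 + 12*n - 5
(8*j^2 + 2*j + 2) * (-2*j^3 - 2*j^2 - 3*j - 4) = -16*j^5 - 20*j^4 - 32*j^3 - 42*j^2 - 14*j - 8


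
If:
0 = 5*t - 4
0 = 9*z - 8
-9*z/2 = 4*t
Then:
No Solution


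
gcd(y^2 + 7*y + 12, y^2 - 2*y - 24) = y + 4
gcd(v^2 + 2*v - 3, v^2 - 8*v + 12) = 1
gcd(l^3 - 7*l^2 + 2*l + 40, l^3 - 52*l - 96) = l + 2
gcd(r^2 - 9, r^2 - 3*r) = r - 3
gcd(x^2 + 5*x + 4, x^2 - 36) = 1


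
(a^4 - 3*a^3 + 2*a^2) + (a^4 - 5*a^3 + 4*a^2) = 2*a^4 - 8*a^3 + 6*a^2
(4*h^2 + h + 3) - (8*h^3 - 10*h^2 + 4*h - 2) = -8*h^3 + 14*h^2 - 3*h + 5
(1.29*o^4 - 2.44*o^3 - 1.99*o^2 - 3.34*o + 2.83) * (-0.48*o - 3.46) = -0.6192*o^5 - 3.2922*o^4 + 9.3976*o^3 + 8.4886*o^2 + 10.198*o - 9.7918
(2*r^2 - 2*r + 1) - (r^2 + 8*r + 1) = r^2 - 10*r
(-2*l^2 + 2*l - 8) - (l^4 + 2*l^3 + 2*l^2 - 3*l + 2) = -l^4 - 2*l^3 - 4*l^2 + 5*l - 10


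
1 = 1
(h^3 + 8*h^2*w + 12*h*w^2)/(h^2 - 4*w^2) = h*(-h - 6*w)/(-h + 2*w)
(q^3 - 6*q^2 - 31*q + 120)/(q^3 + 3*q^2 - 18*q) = (q^2 - 3*q - 40)/(q*(q + 6))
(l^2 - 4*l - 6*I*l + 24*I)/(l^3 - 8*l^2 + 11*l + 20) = (l - 6*I)/(l^2 - 4*l - 5)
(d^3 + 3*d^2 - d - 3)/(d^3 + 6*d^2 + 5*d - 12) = (d + 1)/(d + 4)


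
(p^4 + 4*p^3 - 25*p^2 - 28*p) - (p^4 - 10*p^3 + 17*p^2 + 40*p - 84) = 14*p^3 - 42*p^2 - 68*p + 84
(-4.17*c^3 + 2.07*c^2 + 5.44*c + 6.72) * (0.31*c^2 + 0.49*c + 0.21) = -1.2927*c^5 - 1.4016*c^4 + 1.825*c^3 + 5.1835*c^2 + 4.4352*c + 1.4112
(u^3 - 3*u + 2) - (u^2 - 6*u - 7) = u^3 - u^2 + 3*u + 9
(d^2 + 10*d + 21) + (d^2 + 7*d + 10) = 2*d^2 + 17*d + 31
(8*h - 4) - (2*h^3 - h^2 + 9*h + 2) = -2*h^3 + h^2 - h - 6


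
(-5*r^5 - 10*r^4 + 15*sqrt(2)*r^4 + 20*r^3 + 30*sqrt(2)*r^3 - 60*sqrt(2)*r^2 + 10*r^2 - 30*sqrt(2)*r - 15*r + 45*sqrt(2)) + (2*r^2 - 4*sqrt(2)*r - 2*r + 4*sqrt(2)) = -5*r^5 - 10*r^4 + 15*sqrt(2)*r^4 + 20*r^3 + 30*sqrt(2)*r^3 - 60*sqrt(2)*r^2 + 12*r^2 - 34*sqrt(2)*r - 17*r + 49*sqrt(2)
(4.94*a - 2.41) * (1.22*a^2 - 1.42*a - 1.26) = 6.0268*a^3 - 9.955*a^2 - 2.8022*a + 3.0366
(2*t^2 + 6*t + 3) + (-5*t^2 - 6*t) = 3 - 3*t^2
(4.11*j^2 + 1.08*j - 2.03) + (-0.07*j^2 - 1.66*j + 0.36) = 4.04*j^2 - 0.58*j - 1.67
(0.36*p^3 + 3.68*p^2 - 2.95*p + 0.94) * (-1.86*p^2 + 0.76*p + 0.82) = -0.6696*p^5 - 6.5712*p^4 + 8.579*p^3 - 0.9728*p^2 - 1.7046*p + 0.7708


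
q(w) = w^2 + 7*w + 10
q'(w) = 2*w + 7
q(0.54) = 14.07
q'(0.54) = 8.08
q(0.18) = 11.29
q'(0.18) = 7.36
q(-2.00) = 0.00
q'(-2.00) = 3.00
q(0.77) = 15.98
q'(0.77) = 8.54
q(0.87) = 16.85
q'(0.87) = 8.74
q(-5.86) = 3.32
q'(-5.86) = -4.72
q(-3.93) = -2.07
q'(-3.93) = -0.86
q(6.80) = 103.84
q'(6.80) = 20.60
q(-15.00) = 130.00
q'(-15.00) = -23.00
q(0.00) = 10.00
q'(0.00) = 7.00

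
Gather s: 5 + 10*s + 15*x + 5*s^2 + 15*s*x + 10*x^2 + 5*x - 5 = 5*s^2 + s*(15*x + 10) + 10*x^2 + 20*x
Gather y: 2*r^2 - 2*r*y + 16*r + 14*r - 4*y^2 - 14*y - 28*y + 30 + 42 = 2*r^2 + 30*r - 4*y^2 + y*(-2*r - 42) + 72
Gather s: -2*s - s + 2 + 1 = 3 - 3*s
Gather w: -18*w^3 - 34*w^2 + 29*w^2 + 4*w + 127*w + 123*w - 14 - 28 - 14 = -18*w^3 - 5*w^2 + 254*w - 56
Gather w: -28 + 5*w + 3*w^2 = 3*w^2 + 5*w - 28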